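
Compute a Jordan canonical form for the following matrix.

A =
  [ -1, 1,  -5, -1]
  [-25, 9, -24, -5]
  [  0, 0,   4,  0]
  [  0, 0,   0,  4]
J_3(4) ⊕ J_1(4)

The characteristic polynomial is
  det(x·I − A) = x^4 - 16*x^3 + 96*x^2 - 256*x + 256 = (x - 4)^4

Eigenvalues and multiplicities (the geometric multiplicity of λ is n − rank(A − λI), which equals the number of Jordan blocks for λ):
  λ = 4: algebraic multiplicity = 4, geometric multiplicity = 2

Determining the block sizes for each eigenvalue:
  λ = 4: with am = 4 and gm = 2, the partition is not yet determined (e.g. several partitions of 4 into 2 parts exist). Let N = A − (4)·I. Computing rank(N^1) = 2, rank(N^2) = 1, rank(N^3) = 0; the number of blocks of size ≥ j is rank(N^{j−1}) − rank(N^j), giving [2, 1, 1]. So we have 1 block(s) of size 3, 1 block(s) of size 1 → block sizes [3, 1]

Assembling the blocks gives a Jordan form
J =
  [4, 1, 0, 0]
  [0, 4, 1, 0]
  [0, 0, 4, 0]
  [0, 0, 0, 4]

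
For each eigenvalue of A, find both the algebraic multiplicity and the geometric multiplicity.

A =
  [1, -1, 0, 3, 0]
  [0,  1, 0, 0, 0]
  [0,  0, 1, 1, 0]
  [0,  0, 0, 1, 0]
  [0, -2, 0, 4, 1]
λ = 1: alg = 5, geom = 3

Step 1 — factor the characteristic polynomial to read off the algebraic multiplicities:
  χ_A(x) = (x - 1)^5

Step 2 — compute geometric multiplicities via the rank-nullity identity g(λ) = n − rank(A − λI):
  rank(A − (1)·I) = 2, so dim ker(A − (1)·I) = n − 2 = 3

Summary:
  λ = 1: algebraic multiplicity = 5, geometric multiplicity = 3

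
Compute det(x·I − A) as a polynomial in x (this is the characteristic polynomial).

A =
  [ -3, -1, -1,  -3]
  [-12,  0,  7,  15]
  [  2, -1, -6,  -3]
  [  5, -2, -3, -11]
x^4 + 20*x^3 + 150*x^2 + 500*x + 625

Expanding det(x·I − A) (e.g. by cofactor expansion or by noting that A is similar to its Jordan form J, which has the same characteristic polynomial as A) gives
  χ_A(x) = x^4 + 20*x^3 + 150*x^2 + 500*x + 625
which factors as (x + 5)^4. The eigenvalues (with algebraic multiplicities) are λ = -5 with multiplicity 4.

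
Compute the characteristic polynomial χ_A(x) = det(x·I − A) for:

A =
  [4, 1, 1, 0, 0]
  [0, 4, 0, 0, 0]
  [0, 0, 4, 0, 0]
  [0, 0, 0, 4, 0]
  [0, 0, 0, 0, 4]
x^5 - 20*x^4 + 160*x^3 - 640*x^2 + 1280*x - 1024

Expanding det(x·I − A) (e.g. by cofactor expansion or by noting that A is similar to its Jordan form J, which has the same characteristic polynomial as A) gives
  χ_A(x) = x^5 - 20*x^4 + 160*x^3 - 640*x^2 + 1280*x - 1024
which factors as (x - 4)^5. The eigenvalues (with algebraic multiplicities) are λ = 4 with multiplicity 5.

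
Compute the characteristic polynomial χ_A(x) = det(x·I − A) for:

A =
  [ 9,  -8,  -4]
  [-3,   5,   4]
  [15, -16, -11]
x^3 - 3*x^2 - 9*x + 27

Expanding det(x·I − A) (e.g. by cofactor expansion or by noting that A is similar to its Jordan form J, which has the same characteristic polynomial as A) gives
  χ_A(x) = x^3 - 3*x^2 - 9*x + 27
which factors as (x - 3)^2*(x + 3). The eigenvalues (with algebraic multiplicities) are λ = -3 with multiplicity 1, λ = 3 with multiplicity 2.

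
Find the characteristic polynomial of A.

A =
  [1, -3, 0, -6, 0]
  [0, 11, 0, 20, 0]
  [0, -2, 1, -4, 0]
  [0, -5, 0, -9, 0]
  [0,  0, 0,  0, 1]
x^5 - 5*x^4 + 10*x^3 - 10*x^2 + 5*x - 1

Expanding det(x·I − A) (e.g. by cofactor expansion or by noting that A is similar to its Jordan form J, which has the same characteristic polynomial as A) gives
  χ_A(x) = x^5 - 5*x^4 + 10*x^3 - 10*x^2 + 5*x - 1
which factors as (x - 1)^5. The eigenvalues (with algebraic multiplicities) are λ = 1 with multiplicity 5.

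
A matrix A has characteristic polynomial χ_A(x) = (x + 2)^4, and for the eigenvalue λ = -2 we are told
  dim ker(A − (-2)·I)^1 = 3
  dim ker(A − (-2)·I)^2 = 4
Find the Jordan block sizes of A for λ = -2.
Block sizes for λ = -2: [2, 1, 1]

From the dimensions of kernels of powers, the number of Jordan blocks of size at least j is d_j − d_{j−1} where d_j = dim ker(N^j) (with d_0 = 0). Computing the differences gives [3, 1].
The number of blocks of size exactly k is (#blocks of size ≥ k) − (#blocks of size ≥ k + 1), so the partition is: 2 block(s) of size 1, 1 block(s) of size 2.
In nonincreasing order the block sizes are [2, 1, 1].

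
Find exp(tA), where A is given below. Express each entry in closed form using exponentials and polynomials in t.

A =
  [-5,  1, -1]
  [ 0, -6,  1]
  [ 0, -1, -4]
e^{tA} =
  [exp(-5*t), t*exp(-5*t), -t*exp(-5*t)]
  [0, -t*exp(-5*t) + exp(-5*t), t*exp(-5*t)]
  [0, -t*exp(-5*t), t*exp(-5*t) + exp(-5*t)]

Strategy: write A = P · J · P⁻¹ where J is a Jordan canonical form, so e^{tA} = P · e^{tJ} · P⁻¹, and e^{tJ} can be computed block-by-block.

A has Jordan form
J =
  [-5,  1,  0]
  [ 0, -5,  0]
  [ 0,  0, -5]
(up to reordering of blocks).

Per-block formulas:
  For a 2×2 Jordan block J_2(-5): exp(t · J_2(-5)) = e^(-5t)·(I + t·N), where N is the 2×2 nilpotent shift.
  For a 1×1 block at λ = -5: exp(t · [-5]) = [e^(-5t)].

After assembling e^{tJ} and conjugating by P, we get:

e^{tA} =
  [exp(-5*t), t*exp(-5*t), -t*exp(-5*t)]
  [0, -t*exp(-5*t) + exp(-5*t), t*exp(-5*t)]
  [0, -t*exp(-5*t), t*exp(-5*t) + exp(-5*t)]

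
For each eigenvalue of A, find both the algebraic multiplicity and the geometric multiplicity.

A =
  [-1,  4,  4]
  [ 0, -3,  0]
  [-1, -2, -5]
λ = -3: alg = 3, geom = 2

Step 1 — factor the characteristic polynomial to read off the algebraic multiplicities:
  χ_A(x) = (x + 3)^3

Step 2 — compute geometric multiplicities via the rank-nullity identity g(λ) = n − rank(A − λI):
  rank(A − (-3)·I) = 1, so dim ker(A − (-3)·I) = n − 1 = 2

Summary:
  λ = -3: algebraic multiplicity = 3, geometric multiplicity = 2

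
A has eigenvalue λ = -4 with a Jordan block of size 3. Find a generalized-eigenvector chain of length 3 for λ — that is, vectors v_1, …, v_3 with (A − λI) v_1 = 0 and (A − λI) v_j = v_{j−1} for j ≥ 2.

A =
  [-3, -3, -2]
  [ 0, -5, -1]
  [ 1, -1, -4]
A Jordan chain for λ = -4 of length 3:
v_1 = (-1, -1, 1)ᵀ
v_2 = (1, 0, 1)ᵀ
v_3 = (1, 0, 0)ᵀ

Let N = A − (-4)·I. We want v_3 with N^3 v_3 = 0 but N^2 v_3 ≠ 0; then v_{j-1} := N · v_j for j = 3, …, 2.

Pick v_3 = (1, 0, 0)ᵀ.
Then v_2 = N · v_3 = (1, 0, 1)ᵀ.
Then v_1 = N · v_2 = (-1, -1, 1)ᵀ.

Sanity check: (A − (-4)·I) v_1 = (0, 0, 0)ᵀ = 0. ✓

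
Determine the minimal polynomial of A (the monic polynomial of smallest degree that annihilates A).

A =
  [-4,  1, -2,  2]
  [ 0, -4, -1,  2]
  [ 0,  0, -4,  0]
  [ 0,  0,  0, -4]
x^3 + 12*x^2 + 48*x + 64

The characteristic polynomial is χ_A(x) = (x + 4)^4, so the eigenvalues are known. The minimal polynomial is
  m_A(x) = Π_λ (x − λ)^{k_λ}
where k_λ is the size of the *largest* Jordan block for λ (equivalently, the smallest k with (A − λI)^k v = 0 for every generalised eigenvector v of λ).

  λ = -4: largest Jordan block has size 3, contributing (x + 4)^3

So m_A(x) = (x + 4)^3 = x^3 + 12*x^2 + 48*x + 64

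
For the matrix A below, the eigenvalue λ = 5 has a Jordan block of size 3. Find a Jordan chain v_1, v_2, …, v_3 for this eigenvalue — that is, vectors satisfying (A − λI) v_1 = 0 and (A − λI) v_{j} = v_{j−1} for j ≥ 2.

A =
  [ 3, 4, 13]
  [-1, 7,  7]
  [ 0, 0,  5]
A Jordan chain for λ = 5 of length 3:
v_1 = (2, 1, 0)ᵀ
v_2 = (13, 7, 0)ᵀ
v_3 = (0, 0, 1)ᵀ

Let N = A − (5)·I. We want v_3 with N^3 v_3 = 0 but N^2 v_3 ≠ 0; then v_{j-1} := N · v_j for j = 3, …, 2.

Pick v_3 = (0, 0, 1)ᵀ.
Then v_2 = N · v_3 = (13, 7, 0)ᵀ.
Then v_1 = N · v_2 = (2, 1, 0)ᵀ.

Sanity check: (A − (5)·I) v_1 = (0, 0, 0)ᵀ = 0. ✓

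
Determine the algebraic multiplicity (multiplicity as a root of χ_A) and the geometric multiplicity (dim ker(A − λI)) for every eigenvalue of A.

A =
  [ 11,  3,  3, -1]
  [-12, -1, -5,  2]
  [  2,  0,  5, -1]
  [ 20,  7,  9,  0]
λ = 3: alg = 1, geom = 1; λ = 4: alg = 3, geom = 1

Step 1 — factor the characteristic polynomial to read off the algebraic multiplicities:
  χ_A(x) = (x - 4)^3*(x - 3)

Step 2 — compute geometric multiplicities via the rank-nullity identity g(λ) = n − rank(A − λI):
  rank(A − (3)·I) = 3, so dim ker(A − (3)·I) = n − 3 = 1
  rank(A − (4)·I) = 3, so dim ker(A − (4)·I) = n − 3 = 1

Summary:
  λ = 3: algebraic multiplicity = 1, geometric multiplicity = 1
  λ = 4: algebraic multiplicity = 3, geometric multiplicity = 1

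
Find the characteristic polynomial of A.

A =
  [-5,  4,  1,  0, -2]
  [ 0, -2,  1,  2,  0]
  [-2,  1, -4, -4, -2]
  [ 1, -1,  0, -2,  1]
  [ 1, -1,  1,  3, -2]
x^5 + 15*x^4 + 90*x^3 + 270*x^2 + 405*x + 243

Expanding det(x·I − A) (e.g. by cofactor expansion or by noting that A is similar to its Jordan form J, which has the same characteristic polynomial as A) gives
  χ_A(x) = x^5 + 15*x^4 + 90*x^3 + 270*x^2 + 405*x + 243
which factors as (x + 3)^5. The eigenvalues (with algebraic multiplicities) are λ = -3 with multiplicity 5.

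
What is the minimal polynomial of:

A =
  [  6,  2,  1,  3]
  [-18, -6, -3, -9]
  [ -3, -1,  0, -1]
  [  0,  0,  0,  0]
x^3

The characteristic polynomial is χ_A(x) = x^4, so the eigenvalues are known. The minimal polynomial is
  m_A(x) = Π_λ (x − λ)^{k_λ}
where k_λ is the size of the *largest* Jordan block for λ (equivalently, the smallest k with (A − λI)^k v = 0 for every generalised eigenvector v of λ).

  λ = 0: largest Jordan block has size 3, contributing (x − 0)^3

So m_A(x) = x^3 = x^3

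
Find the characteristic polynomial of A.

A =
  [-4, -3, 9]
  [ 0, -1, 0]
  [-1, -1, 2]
x^3 + 3*x^2 + 3*x + 1

Expanding det(x·I − A) (e.g. by cofactor expansion or by noting that A is similar to its Jordan form J, which has the same characteristic polynomial as A) gives
  χ_A(x) = x^3 + 3*x^2 + 3*x + 1
which factors as (x + 1)^3. The eigenvalues (with algebraic multiplicities) are λ = -1 with multiplicity 3.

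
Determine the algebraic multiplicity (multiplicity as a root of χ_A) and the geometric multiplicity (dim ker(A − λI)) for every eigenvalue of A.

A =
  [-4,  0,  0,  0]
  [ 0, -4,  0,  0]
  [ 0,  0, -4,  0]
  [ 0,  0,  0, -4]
λ = -4: alg = 4, geom = 4

Step 1 — factor the characteristic polynomial to read off the algebraic multiplicities:
  χ_A(x) = (x + 4)^4

Step 2 — compute geometric multiplicities via the rank-nullity identity g(λ) = n − rank(A − λI):
  rank(A − (-4)·I) = 0, so dim ker(A − (-4)·I) = n − 0 = 4

Summary:
  λ = -4: algebraic multiplicity = 4, geometric multiplicity = 4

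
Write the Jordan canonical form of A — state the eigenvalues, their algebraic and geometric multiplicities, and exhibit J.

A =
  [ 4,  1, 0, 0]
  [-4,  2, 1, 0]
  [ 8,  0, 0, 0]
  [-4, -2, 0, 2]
J_3(2) ⊕ J_1(2)

The characteristic polynomial is
  det(x·I − A) = x^4 - 8*x^3 + 24*x^2 - 32*x + 16 = (x - 2)^4

Eigenvalues and multiplicities (the geometric multiplicity of λ is n − rank(A − λI), which equals the number of Jordan blocks for λ):
  λ = 2: algebraic multiplicity = 4, geometric multiplicity = 2

Determining the block sizes for each eigenvalue:
  λ = 2: with am = 4 and gm = 2, the partition is not yet determined (e.g. several partitions of 4 into 2 parts exist). Let N = A − (2)·I. Computing rank(N^1) = 2, rank(N^2) = 1, rank(N^3) = 0; the number of blocks of size ≥ j is rank(N^{j−1}) − rank(N^j), giving [2, 1, 1]. So we have 1 block(s) of size 3, 1 block(s) of size 1 → block sizes [3, 1]

Assembling the blocks gives a Jordan form
J =
  [2, 1, 0, 0]
  [0, 2, 1, 0]
  [0, 0, 2, 0]
  [0, 0, 0, 2]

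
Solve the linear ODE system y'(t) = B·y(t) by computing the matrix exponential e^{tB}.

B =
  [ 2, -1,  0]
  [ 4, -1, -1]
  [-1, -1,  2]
e^{tB} =
  [-3*t^2*exp(t)/2 + t*exp(t) + exp(t), t^2*exp(t)/2 - t*exp(t), t^2*exp(t)/2]
  [-3*t^2*exp(t)/2 + 4*t*exp(t), t^2*exp(t)/2 - 2*t*exp(t) + exp(t), t^2*exp(t)/2 - t*exp(t)]
  [-3*t^2*exp(t) - t*exp(t), t^2*exp(t) - t*exp(t), t^2*exp(t) + t*exp(t) + exp(t)]

Strategy: write B = P · J · P⁻¹ where J is a Jordan canonical form, so e^{tB} = P · e^{tJ} · P⁻¹, and e^{tJ} can be computed block-by-block.

B has Jordan form
J =
  [1, 1, 0]
  [0, 1, 1]
  [0, 0, 1]
(up to reordering of blocks).

Per-block formulas:
  For a 3×3 Jordan block J_3(1): exp(t · J_3(1)) = e^(1t)·(I + t·N + (t^2/2)·N^2), where N is the 3×3 nilpotent shift.

After assembling e^{tJ} and conjugating by P, we get:

e^{tB} =
  [-3*t^2*exp(t)/2 + t*exp(t) + exp(t), t^2*exp(t)/2 - t*exp(t), t^2*exp(t)/2]
  [-3*t^2*exp(t)/2 + 4*t*exp(t), t^2*exp(t)/2 - 2*t*exp(t) + exp(t), t^2*exp(t)/2 - t*exp(t)]
  [-3*t^2*exp(t) - t*exp(t), t^2*exp(t) - t*exp(t), t^2*exp(t) + t*exp(t) + exp(t)]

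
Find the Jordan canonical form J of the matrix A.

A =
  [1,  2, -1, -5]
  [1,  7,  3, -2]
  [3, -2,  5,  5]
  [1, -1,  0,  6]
J_1(4) ⊕ J_3(5)

The characteristic polynomial is
  det(x·I − A) = x^4 - 19*x^3 + 135*x^2 - 425*x + 500 = (x - 5)^3*(x - 4)

Eigenvalues and multiplicities (the geometric multiplicity of λ is n − rank(A − λI), which equals the number of Jordan blocks for λ):
  λ = 4: algebraic multiplicity = 1, geometric multiplicity = 1
  λ = 5: algebraic multiplicity = 3, geometric multiplicity = 1

Determining the block sizes for each eigenvalue:
  λ = 4: one block (gm = 1), so the single block has size am = 1 → block sizes [1]
  λ = 5: one block (gm = 1), so the single block has size am = 3 → block sizes [3]

Assembling the blocks gives a Jordan form
J =
  [4, 0, 0, 0]
  [0, 5, 1, 0]
  [0, 0, 5, 1]
  [0, 0, 0, 5]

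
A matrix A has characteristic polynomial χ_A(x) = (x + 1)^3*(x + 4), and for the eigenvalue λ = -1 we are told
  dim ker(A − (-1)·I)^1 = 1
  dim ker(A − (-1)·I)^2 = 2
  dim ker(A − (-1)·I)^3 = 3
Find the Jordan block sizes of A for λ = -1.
Block sizes for λ = -1: [3]

From the dimensions of kernels of powers, the number of Jordan blocks of size at least j is d_j − d_{j−1} where d_j = dim ker(N^j) (with d_0 = 0). Computing the differences gives [1, 1, 1].
The number of blocks of size exactly k is (#blocks of size ≥ k) − (#blocks of size ≥ k + 1), so the partition is: 1 block(s) of size 3.
In nonincreasing order the block sizes are [3].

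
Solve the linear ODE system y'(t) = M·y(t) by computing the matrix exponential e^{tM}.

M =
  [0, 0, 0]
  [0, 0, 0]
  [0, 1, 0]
e^{tM} =
  [1, 0, 0]
  [0, 1, 0]
  [0, t, 1]

Strategy: write M = P · J · P⁻¹ where J is a Jordan canonical form, so e^{tM} = P · e^{tJ} · P⁻¹, and e^{tJ} can be computed block-by-block.

M has Jordan form
J =
  [0, 1, 0]
  [0, 0, 0]
  [0, 0, 0]
(up to reordering of blocks).

Per-block formulas:
  For a 1×1 block at λ = 0: exp(t · [0]) = [e^(0t)].
  For a 2×2 Jordan block J_2(0): exp(t · J_2(0)) = e^(0t)·(I + t·N), where N is the 2×2 nilpotent shift.

After assembling e^{tJ} and conjugating by P, we get:

e^{tM} =
  [1, 0, 0]
  [0, 1, 0]
  [0, t, 1]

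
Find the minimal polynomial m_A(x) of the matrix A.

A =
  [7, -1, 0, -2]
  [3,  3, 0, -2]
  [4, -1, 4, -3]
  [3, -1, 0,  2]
x^2 - 8*x + 16

The characteristic polynomial is χ_A(x) = (x - 4)^4, so the eigenvalues are known. The minimal polynomial is
  m_A(x) = Π_λ (x − λ)^{k_λ}
where k_λ is the size of the *largest* Jordan block for λ (equivalently, the smallest k with (A − λI)^k v = 0 for every generalised eigenvector v of λ).

  λ = 4: largest Jordan block has size 2, contributing (x − 4)^2

So m_A(x) = (x - 4)^2 = x^2 - 8*x + 16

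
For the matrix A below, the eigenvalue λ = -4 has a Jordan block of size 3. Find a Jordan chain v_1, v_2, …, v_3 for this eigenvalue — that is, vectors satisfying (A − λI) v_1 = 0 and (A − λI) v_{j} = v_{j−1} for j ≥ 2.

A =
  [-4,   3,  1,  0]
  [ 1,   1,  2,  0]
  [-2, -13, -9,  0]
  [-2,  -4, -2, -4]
A Jordan chain for λ = -4 of length 3:
v_1 = (1, 1, -3, 0)ᵀ
v_2 = (0, 1, -2, -2)ᵀ
v_3 = (1, 0, 0, 0)ᵀ

Let N = A − (-4)·I. We want v_3 with N^3 v_3 = 0 but N^2 v_3 ≠ 0; then v_{j-1} := N · v_j for j = 3, …, 2.

Pick v_3 = (1, 0, 0, 0)ᵀ.
Then v_2 = N · v_3 = (0, 1, -2, -2)ᵀ.
Then v_1 = N · v_2 = (1, 1, -3, 0)ᵀ.

Sanity check: (A − (-4)·I) v_1 = (0, 0, 0, 0)ᵀ = 0. ✓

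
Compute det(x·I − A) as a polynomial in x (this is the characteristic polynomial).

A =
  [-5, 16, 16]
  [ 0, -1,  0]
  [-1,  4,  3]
x^3 + 3*x^2 + 3*x + 1

Expanding det(x·I − A) (e.g. by cofactor expansion or by noting that A is similar to its Jordan form J, which has the same characteristic polynomial as A) gives
  χ_A(x) = x^3 + 3*x^2 + 3*x + 1
which factors as (x + 1)^3. The eigenvalues (with algebraic multiplicities) are λ = -1 with multiplicity 3.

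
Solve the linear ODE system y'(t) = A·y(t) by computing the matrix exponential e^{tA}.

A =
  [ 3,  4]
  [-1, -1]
e^{tA} =
  [2*t*exp(t) + exp(t), 4*t*exp(t)]
  [-t*exp(t), -2*t*exp(t) + exp(t)]

Strategy: write A = P · J · P⁻¹ where J is a Jordan canonical form, so e^{tA} = P · e^{tJ} · P⁻¹, and e^{tJ} can be computed block-by-block.

A has Jordan form
J =
  [1, 1]
  [0, 1]
(up to reordering of blocks).

Per-block formulas:
  For a 2×2 Jordan block J_2(1): exp(t · J_2(1)) = e^(1t)·(I + t·N), where N is the 2×2 nilpotent shift.

After assembling e^{tJ} and conjugating by P, we get:

e^{tA} =
  [2*t*exp(t) + exp(t), 4*t*exp(t)]
  [-t*exp(t), -2*t*exp(t) + exp(t)]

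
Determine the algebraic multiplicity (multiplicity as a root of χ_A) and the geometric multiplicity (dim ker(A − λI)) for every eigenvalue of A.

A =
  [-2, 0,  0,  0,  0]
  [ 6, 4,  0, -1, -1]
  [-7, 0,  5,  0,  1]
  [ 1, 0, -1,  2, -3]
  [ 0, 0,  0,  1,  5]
λ = -2: alg = 1, geom = 1; λ = 4: alg = 4, geom = 2

Step 1 — factor the characteristic polynomial to read off the algebraic multiplicities:
  χ_A(x) = (x - 4)^4*(x + 2)

Step 2 — compute geometric multiplicities via the rank-nullity identity g(λ) = n − rank(A − λI):
  rank(A − (-2)·I) = 4, so dim ker(A − (-2)·I) = n − 4 = 1
  rank(A − (4)·I) = 3, so dim ker(A − (4)·I) = n − 3 = 2

Summary:
  λ = -2: algebraic multiplicity = 1, geometric multiplicity = 1
  λ = 4: algebraic multiplicity = 4, geometric multiplicity = 2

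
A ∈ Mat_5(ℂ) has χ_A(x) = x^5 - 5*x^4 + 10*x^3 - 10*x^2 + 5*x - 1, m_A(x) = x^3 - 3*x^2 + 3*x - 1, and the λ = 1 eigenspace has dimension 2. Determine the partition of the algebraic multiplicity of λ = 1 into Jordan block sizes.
Block sizes for λ = 1: [3, 2]

Step 1 — from the characteristic polynomial, algebraic multiplicity of λ = 1 is 5. From dim ker(A − (1)·I) = 2, there are exactly 2 Jordan blocks for λ = 1.
Step 2 — from the minimal polynomial, the factor (x − 1)^3 tells us the largest block for λ = 1 has size 3.
Step 3 — with total size 5, 2 blocks, and largest block 3, the block sizes (in nonincreasing order) are [3, 2].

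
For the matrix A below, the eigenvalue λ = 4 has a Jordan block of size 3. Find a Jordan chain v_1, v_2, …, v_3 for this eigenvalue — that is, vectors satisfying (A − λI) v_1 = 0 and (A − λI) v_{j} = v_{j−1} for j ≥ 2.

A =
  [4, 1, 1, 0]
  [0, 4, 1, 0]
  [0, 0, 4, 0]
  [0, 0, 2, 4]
A Jordan chain for λ = 4 of length 3:
v_1 = (1, 0, 0, 0)ᵀ
v_2 = (1, 1, 0, 2)ᵀ
v_3 = (0, 0, 1, 0)ᵀ

Let N = A − (4)·I. We want v_3 with N^3 v_3 = 0 but N^2 v_3 ≠ 0; then v_{j-1} := N · v_j for j = 3, …, 2.

Pick v_3 = (0, 0, 1, 0)ᵀ.
Then v_2 = N · v_3 = (1, 1, 0, 2)ᵀ.
Then v_1 = N · v_2 = (1, 0, 0, 0)ᵀ.

Sanity check: (A − (4)·I) v_1 = (0, 0, 0, 0)ᵀ = 0. ✓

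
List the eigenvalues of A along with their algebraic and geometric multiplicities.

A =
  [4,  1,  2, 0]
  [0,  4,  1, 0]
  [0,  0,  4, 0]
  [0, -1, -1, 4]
λ = 4: alg = 4, geom = 2

Step 1 — factor the characteristic polynomial to read off the algebraic multiplicities:
  χ_A(x) = (x - 4)^4

Step 2 — compute geometric multiplicities via the rank-nullity identity g(λ) = n − rank(A − λI):
  rank(A − (4)·I) = 2, so dim ker(A − (4)·I) = n − 2 = 2

Summary:
  λ = 4: algebraic multiplicity = 4, geometric multiplicity = 2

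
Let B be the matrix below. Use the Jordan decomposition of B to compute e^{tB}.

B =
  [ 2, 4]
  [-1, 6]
e^{tB} =
  [-2*t*exp(4*t) + exp(4*t), 4*t*exp(4*t)]
  [-t*exp(4*t), 2*t*exp(4*t) + exp(4*t)]

Strategy: write B = P · J · P⁻¹ where J is a Jordan canonical form, so e^{tB} = P · e^{tJ} · P⁻¹, and e^{tJ} can be computed block-by-block.

B has Jordan form
J =
  [4, 1]
  [0, 4]
(up to reordering of blocks).

Per-block formulas:
  For a 2×2 Jordan block J_2(4): exp(t · J_2(4)) = e^(4t)·(I + t·N), where N is the 2×2 nilpotent shift.

After assembling e^{tJ} and conjugating by P, we get:

e^{tB} =
  [-2*t*exp(4*t) + exp(4*t), 4*t*exp(4*t)]
  [-t*exp(4*t), 2*t*exp(4*t) + exp(4*t)]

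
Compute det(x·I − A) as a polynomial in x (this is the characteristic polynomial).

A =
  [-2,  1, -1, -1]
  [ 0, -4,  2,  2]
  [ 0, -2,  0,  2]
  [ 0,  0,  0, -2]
x^4 + 8*x^3 + 24*x^2 + 32*x + 16

Expanding det(x·I − A) (e.g. by cofactor expansion or by noting that A is similar to its Jordan form J, which has the same characteristic polynomial as A) gives
  χ_A(x) = x^4 + 8*x^3 + 24*x^2 + 32*x + 16
which factors as (x + 2)^4. The eigenvalues (with algebraic multiplicities) are λ = -2 with multiplicity 4.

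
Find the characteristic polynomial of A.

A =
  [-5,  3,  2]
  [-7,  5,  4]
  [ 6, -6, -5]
x^3 + 5*x^2 + 8*x + 4

Expanding det(x·I − A) (e.g. by cofactor expansion or by noting that A is similar to its Jordan form J, which has the same characteristic polynomial as A) gives
  χ_A(x) = x^3 + 5*x^2 + 8*x + 4
which factors as (x + 1)*(x + 2)^2. The eigenvalues (with algebraic multiplicities) are λ = -2 with multiplicity 2, λ = -1 with multiplicity 1.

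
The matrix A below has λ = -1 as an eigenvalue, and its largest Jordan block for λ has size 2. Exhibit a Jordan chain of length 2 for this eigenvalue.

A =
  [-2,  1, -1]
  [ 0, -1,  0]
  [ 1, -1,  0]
A Jordan chain for λ = -1 of length 2:
v_1 = (-1, 0, 1)ᵀ
v_2 = (1, 0, 0)ᵀ

Let N = A − (-1)·I. We want v_2 with N^2 v_2 = 0 but N^1 v_2 ≠ 0; then v_{j-1} := N · v_j for j = 2, …, 2.

Pick v_2 = (1, 0, 0)ᵀ.
Then v_1 = N · v_2 = (-1, 0, 1)ᵀ.

Sanity check: (A − (-1)·I) v_1 = (0, 0, 0)ᵀ = 0. ✓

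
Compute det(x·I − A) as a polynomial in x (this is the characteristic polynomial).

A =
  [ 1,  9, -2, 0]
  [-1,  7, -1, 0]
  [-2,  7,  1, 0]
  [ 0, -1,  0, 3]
x^4 - 12*x^3 + 54*x^2 - 108*x + 81

Expanding det(x·I − A) (e.g. by cofactor expansion or by noting that A is similar to its Jordan form J, which has the same characteristic polynomial as A) gives
  χ_A(x) = x^4 - 12*x^3 + 54*x^2 - 108*x + 81
which factors as (x - 3)^4. The eigenvalues (with algebraic multiplicities) are λ = 3 with multiplicity 4.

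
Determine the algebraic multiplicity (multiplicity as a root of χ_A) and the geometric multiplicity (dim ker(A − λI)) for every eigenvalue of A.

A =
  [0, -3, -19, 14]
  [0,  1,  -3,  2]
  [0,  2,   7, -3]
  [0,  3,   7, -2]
λ = 0: alg = 1, geom = 1; λ = 2: alg = 3, geom = 1

Step 1 — factor the characteristic polynomial to read off the algebraic multiplicities:
  χ_A(x) = x*(x - 2)^3

Step 2 — compute geometric multiplicities via the rank-nullity identity g(λ) = n − rank(A − λI):
  rank(A − (0)·I) = 3, so dim ker(A − (0)·I) = n − 3 = 1
  rank(A − (2)·I) = 3, so dim ker(A − (2)·I) = n − 3 = 1

Summary:
  λ = 0: algebraic multiplicity = 1, geometric multiplicity = 1
  λ = 2: algebraic multiplicity = 3, geometric multiplicity = 1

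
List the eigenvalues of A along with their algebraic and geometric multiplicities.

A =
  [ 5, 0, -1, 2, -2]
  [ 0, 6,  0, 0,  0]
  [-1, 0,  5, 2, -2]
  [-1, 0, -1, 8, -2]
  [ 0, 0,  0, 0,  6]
λ = 6: alg = 5, geom = 4

Step 1 — factor the characteristic polynomial to read off the algebraic multiplicities:
  χ_A(x) = (x - 6)^5

Step 2 — compute geometric multiplicities via the rank-nullity identity g(λ) = n − rank(A − λI):
  rank(A − (6)·I) = 1, so dim ker(A − (6)·I) = n − 1 = 4

Summary:
  λ = 6: algebraic multiplicity = 5, geometric multiplicity = 4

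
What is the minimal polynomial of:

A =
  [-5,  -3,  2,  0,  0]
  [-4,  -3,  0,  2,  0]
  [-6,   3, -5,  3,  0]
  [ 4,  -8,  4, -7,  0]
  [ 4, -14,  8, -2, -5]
x^2 + 10*x + 25

The characteristic polynomial is χ_A(x) = (x + 5)^5, so the eigenvalues are known. The minimal polynomial is
  m_A(x) = Π_λ (x − λ)^{k_λ}
where k_λ is the size of the *largest* Jordan block for λ (equivalently, the smallest k with (A − λI)^k v = 0 for every generalised eigenvector v of λ).

  λ = -5: largest Jordan block has size 2, contributing (x + 5)^2

So m_A(x) = (x + 5)^2 = x^2 + 10*x + 25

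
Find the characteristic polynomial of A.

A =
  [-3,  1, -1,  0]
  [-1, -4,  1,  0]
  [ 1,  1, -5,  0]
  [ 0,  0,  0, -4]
x^4 + 16*x^3 + 96*x^2 + 256*x + 256

Expanding det(x·I − A) (e.g. by cofactor expansion or by noting that A is similar to its Jordan form J, which has the same characteristic polynomial as A) gives
  χ_A(x) = x^4 + 16*x^3 + 96*x^2 + 256*x + 256
which factors as (x + 4)^4. The eigenvalues (with algebraic multiplicities) are λ = -4 with multiplicity 4.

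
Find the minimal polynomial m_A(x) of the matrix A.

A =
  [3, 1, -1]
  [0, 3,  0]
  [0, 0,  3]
x^2 - 6*x + 9

The characteristic polynomial is χ_A(x) = (x - 3)^3, so the eigenvalues are known. The minimal polynomial is
  m_A(x) = Π_λ (x − λ)^{k_λ}
where k_λ is the size of the *largest* Jordan block for λ (equivalently, the smallest k with (A − λI)^k v = 0 for every generalised eigenvector v of λ).

  λ = 3: largest Jordan block has size 2, contributing (x − 3)^2

So m_A(x) = (x - 3)^2 = x^2 - 6*x + 9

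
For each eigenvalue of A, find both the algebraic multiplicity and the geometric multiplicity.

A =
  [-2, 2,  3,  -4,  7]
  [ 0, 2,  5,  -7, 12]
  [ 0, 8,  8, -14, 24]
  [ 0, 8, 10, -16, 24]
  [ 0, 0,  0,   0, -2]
λ = -2: alg = 5, geom = 3

Step 1 — factor the characteristic polynomial to read off the algebraic multiplicities:
  χ_A(x) = (x + 2)^5

Step 2 — compute geometric multiplicities via the rank-nullity identity g(λ) = n − rank(A − λI):
  rank(A − (-2)·I) = 2, so dim ker(A − (-2)·I) = n − 2 = 3

Summary:
  λ = -2: algebraic multiplicity = 5, geometric multiplicity = 3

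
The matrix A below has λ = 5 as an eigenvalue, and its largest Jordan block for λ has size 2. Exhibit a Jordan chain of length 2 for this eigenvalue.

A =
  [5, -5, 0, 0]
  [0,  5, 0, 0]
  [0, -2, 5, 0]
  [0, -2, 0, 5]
A Jordan chain for λ = 5 of length 2:
v_1 = (-5, 0, -2, -2)ᵀ
v_2 = (0, 1, 0, 0)ᵀ

Let N = A − (5)·I. We want v_2 with N^2 v_2 = 0 but N^1 v_2 ≠ 0; then v_{j-1} := N · v_j for j = 2, …, 2.

Pick v_2 = (0, 1, 0, 0)ᵀ.
Then v_1 = N · v_2 = (-5, 0, -2, -2)ᵀ.

Sanity check: (A − (5)·I) v_1 = (0, 0, 0, 0)ᵀ = 0. ✓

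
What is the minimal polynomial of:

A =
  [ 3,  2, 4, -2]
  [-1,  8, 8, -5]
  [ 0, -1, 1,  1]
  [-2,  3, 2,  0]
x^3 - 9*x^2 + 27*x - 27

The characteristic polynomial is χ_A(x) = (x - 3)^4, so the eigenvalues are known. The minimal polynomial is
  m_A(x) = Π_λ (x − λ)^{k_λ}
where k_λ is the size of the *largest* Jordan block for λ (equivalently, the smallest k with (A − λI)^k v = 0 for every generalised eigenvector v of λ).

  λ = 3: largest Jordan block has size 3, contributing (x − 3)^3

So m_A(x) = (x - 3)^3 = x^3 - 9*x^2 + 27*x - 27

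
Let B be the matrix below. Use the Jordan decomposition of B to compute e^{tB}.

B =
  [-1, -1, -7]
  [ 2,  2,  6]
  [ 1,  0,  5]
e^{tB} =
  [-3*t*exp(2*t) + exp(2*t), 3*t^2*exp(2*t)/2 - t*exp(2*t), -3*t^2*exp(2*t) - 7*t*exp(2*t)]
  [2*t*exp(2*t), -t^2*exp(2*t) + exp(2*t), 2*t^2*exp(2*t) + 6*t*exp(2*t)]
  [t*exp(2*t), -t^2*exp(2*t)/2, t^2*exp(2*t) + 3*t*exp(2*t) + exp(2*t)]

Strategy: write B = P · J · P⁻¹ where J is a Jordan canonical form, so e^{tB} = P · e^{tJ} · P⁻¹, and e^{tJ} can be computed block-by-block.

B has Jordan form
J =
  [2, 1, 0]
  [0, 2, 1]
  [0, 0, 2]
(up to reordering of blocks).

Per-block formulas:
  For a 3×3 Jordan block J_3(2): exp(t · J_3(2)) = e^(2t)·(I + t·N + (t^2/2)·N^2), where N is the 3×3 nilpotent shift.

After assembling e^{tJ} and conjugating by P, we get:

e^{tB} =
  [-3*t*exp(2*t) + exp(2*t), 3*t^2*exp(2*t)/2 - t*exp(2*t), -3*t^2*exp(2*t) - 7*t*exp(2*t)]
  [2*t*exp(2*t), -t^2*exp(2*t) + exp(2*t), 2*t^2*exp(2*t) + 6*t*exp(2*t)]
  [t*exp(2*t), -t^2*exp(2*t)/2, t^2*exp(2*t) + 3*t*exp(2*t) + exp(2*t)]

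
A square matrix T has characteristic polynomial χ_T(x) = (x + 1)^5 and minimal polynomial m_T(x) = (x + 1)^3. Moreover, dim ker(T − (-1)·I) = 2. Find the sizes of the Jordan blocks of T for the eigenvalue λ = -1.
Block sizes for λ = -1: [3, 2]

Step 1 — from the characteristic polynomial, algebraic multiplicity of λ = -1 is 5. From dim ker(T − (-1)·I) = 2, there are exactly 2 Jordan blocks for λ = -1.
Step 2 — from the minimal polynomial, the factor (x + 1)^3 tells us the largest block for λ = -1 has size 3.
Step 3 — with total size 5, 2 blocks, and largest block 3, the block sizes (in nonincreasing order) are [3, 2].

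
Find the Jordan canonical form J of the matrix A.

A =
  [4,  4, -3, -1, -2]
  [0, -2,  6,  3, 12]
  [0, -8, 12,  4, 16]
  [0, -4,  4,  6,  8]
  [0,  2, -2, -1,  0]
J_2(4) ⊕ J_2(4) ⊕ J_1(4)

The characteristic polynomial is
  det(x·I − A) = x^5 - 20*x^4 + 160*x^3 - 640*x^2 + 1280*x - 1024 = (x - 4)^5

Eigenvalues and multiplicities (the geometric multiplicity of λ is n − rank(A − λI), which equals the number of Jordan blocks for λ):
  λ = 4: algebraic multiplicity = 5, geometric multiplicity = 3

Determining the block sizes for each eigenvalue:
  λ = 4: with am = 5 and gm = 3, the partition is not yet determined (e.g. several partitions of 5 into 3 parts exist). Let N = A − (4)·I. Computing rank(N^1) = 2, rank(N^2) = 0; the number of blocks of size ≥ j is rank(N^{j−1}) − rank(N^j), giving [3, 2]. So we have 2 block(s) of size 2, 1 block(s) of size 1 → block sizes [2, 2, 1]

Assembling the blocks gives a Jordan form
J =
  [4, 1, 0, 0, 0]
  [0, 4, 0, 0, 0]
  [0, 0, 4, 1, 0]
  [0, 0, 0, 4, 0]
  [0, 0, 0, 0, 4]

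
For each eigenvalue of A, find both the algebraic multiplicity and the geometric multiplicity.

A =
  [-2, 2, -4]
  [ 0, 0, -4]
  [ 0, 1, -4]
λ = -2: alg = 3, geom = 2

Step 1 — factor the characteristic polynomial to read off the algebraic multiplicities:
  χ_A(x) = (x + 2)^3

Step 2 — compute geometric multiplicities via the rank-nullity identity g(λ) = n − rank(A − λI):
  rank(A − (-2)·I) = 1, so dim ker(A − (-2)·I) = n − 1 = 2

Summary:
  λ = -2: algebraic multiplicity = 3, geometric multiplicity = 2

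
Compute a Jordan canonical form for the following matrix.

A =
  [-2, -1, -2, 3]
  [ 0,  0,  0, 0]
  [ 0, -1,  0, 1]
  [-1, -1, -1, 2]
J_3(0) ⊕ J_1(0)

The characteristic polynomial is
  det(x·I − A) = x^4

Eigenvalues and multiplicities (the geometric multiplicity of λ is n − rank(A − λI), which equals the number of Jordan blocks for λ):
  λ = 0: algebraic multiplicity = 4, geometric multiplicity = 2

Determining the block sizes for each eigenvalue:
  λ = 0: with am = 4 and gm = 2, the partition is not yet determined (e.g. several partitions of 4 into 2 parts exist). Let N = A − (0)·I. Computing rank(N^1) = 2, rank(N^2) = 1, rank(N^3) = 0; the number of blocks of size ≥ j is rank(N^{j−1}) − rank(N^j), giving [2, 1, 1]. So we have 1 block(s) of size 3, 1 block(s) of size 1 → block sizes [3, 1]

Assembling the blocks gives a Jordan form
J =
  [0, 1, 0, 0]
  [0, 0, 1, 0]
  [0, 0, 0, 0]
  [0, 0, 0, 0]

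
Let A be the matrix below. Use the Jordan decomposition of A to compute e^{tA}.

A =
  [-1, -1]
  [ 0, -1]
e^{tA} =
  [exp(-t), -t*exp(-t)]
  [0, exp(-t)]

Strategy: write A = P · J · P⁻¹ where J is a Jordan canonical form, so e^{tA} = P · e^{tJ} · P⁻¹, and e^{tJ} can be computed block-by-block.

A has Jordan form
J =
  [-1,  1]
  [ 0, -1]
(up to reordering of blocks).

Per-block formulas:
  For a 2×2 Jordan block J_2(-1): exp(t · J_2(-1)) = e^(-1t)·(I + t·N), where N is the 2×2 nilpotent shift.

After assembling e^{tJ} and conjugating by P, we get:

e^{tA} =
  [exp(-t), -t*exp(-t)]
  [0, exp(-t)]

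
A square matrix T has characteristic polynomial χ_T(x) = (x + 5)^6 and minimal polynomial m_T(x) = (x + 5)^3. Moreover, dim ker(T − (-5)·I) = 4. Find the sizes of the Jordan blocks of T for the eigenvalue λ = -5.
Block sizes for λ = -5: [3, 1, 1, 1]

Step 1 — from the characteristic polynomial, algebraic multiplicity of λ = -5 is 6. From dim ker(T − (-5)·I) = 4, there are exactly 4 Jordan blocks for λ = -5.
Step 2 — from the minimal polynomial, the factor (x + 5)^3 tells us the largest block for λ = -5 has size 3.
Step 3 — with total size 6, 4 blocks, and largest block 3, the block sizes (in nonincreasing order) are [3, 1, 1, 1].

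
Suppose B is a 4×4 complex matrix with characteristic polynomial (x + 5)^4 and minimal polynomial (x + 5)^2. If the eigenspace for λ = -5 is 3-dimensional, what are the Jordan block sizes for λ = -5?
Block sizes for λ = -5: [2, 1, 1]

Step 1 — from the characteristic polynomial, algebraic multiplicity of λ = -5 is 4. From dim ker(B − (-5)·I) = 3, there are exactly 3 Jordan blocks for λ = -5.
Step 2 — from the minimal polynomial, the factor (x + 5)^2 tells us the largest block for λ = -5 has size 2.
Step 3 — with total size 4, 3 blocks, and largest block 2, the block sizes (in nonincreasing order) are [2, 1, 1].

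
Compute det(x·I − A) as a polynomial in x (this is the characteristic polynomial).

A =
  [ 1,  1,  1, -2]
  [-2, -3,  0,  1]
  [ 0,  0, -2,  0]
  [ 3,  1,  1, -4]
x^4 + 8*x^3 + 24*x^2 + 32*x + 16

Expanding det(x·I − A) (e.g. by cofactor expansion or by noting that A is similar to its Jordan form J, which has the same characteristic polynomial as A) gives
  χ_A(x) = x^4 + 8*x^3 + 24*x^2 + 32*x + 16
which factors as (x + 2)^4. The eigenvalues (with algebraic multiplicities) are λ = -2 with multiplicity 4.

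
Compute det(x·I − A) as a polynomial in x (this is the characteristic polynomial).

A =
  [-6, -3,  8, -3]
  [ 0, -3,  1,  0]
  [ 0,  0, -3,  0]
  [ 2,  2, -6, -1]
x^4 + 13*x^3 + 63*x^2 + 135*x + 108

Expanding det(x·I − A) (e.g. by cofactor expansion or by noting that A is similar to its Jordan form J, which has the same characteristic polynomial as A) gives
  χ_A(x) = x^4 + 13*x^3 + 63*x^2 + 135*x + 108
which factors as (x + 3)^3*(x + 4). The eigenvalues (with algebraic multiplicities) are λ = -4 with multiplicity 1, λ = -3 with multiplicity 3.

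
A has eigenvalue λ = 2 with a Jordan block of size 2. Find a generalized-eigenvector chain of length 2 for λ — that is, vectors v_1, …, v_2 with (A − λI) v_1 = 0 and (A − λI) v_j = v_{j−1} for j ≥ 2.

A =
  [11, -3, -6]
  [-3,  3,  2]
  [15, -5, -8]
A Jordan chain for λ = 2 of length 2:
v_1 = (9, -3, 15)ᵀ
v_2 = (1, 0, 0)ᵀ

Let N = A − (2)·I. We want v_2 with N^2 v_2 = 0 but N^1 v_2 ≠ 0; then v_{j-1} := N · v_j for j = 2, …, 2.

Pick v_2 = (1, 0, 0)ᵀ.
Then v_1 = N · v_2 = (9, -3, 15)ᵀ.

Sanity check: (A − (2)·I) v_1 = (0, 0, 0)ᵀ = 0. ✓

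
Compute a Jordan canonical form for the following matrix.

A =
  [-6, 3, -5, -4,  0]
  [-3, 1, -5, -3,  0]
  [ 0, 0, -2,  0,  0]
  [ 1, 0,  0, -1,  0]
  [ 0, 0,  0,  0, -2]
J_3(-2) ⊕ J_1(-2) ⊕ J_1(-2)

The characteristic polynomial is
  det(x·I − A) = x^5 + 10*x^4 + 40*x^3 + 80*x^2 + 80*x + 32 = (x + 2)^5

Eigenvalues and multiplicities (the geometric multiplicity of λ is n − rank(A − λI), which equals the number of Jordan blocks for λ):
  λ = -2: algebraic multiplicity = 5, geometric multiplicity = 3

Determining the block sizes for each eigenvalue:
  λ = -2: with am = 5 and gm = 3, the partition is not yet determined (e.g. several partitions of 5 into 3 parts exist). Let N = A − (-2)·I. Computing rank(N^1) = 2, rank(N^2) = 1, rank(N^3) = 0; the number of blocks of size ≥ j is rank(N^{j−1}) − rank(N^j), giving [3, 1, 1]. So we have 1 block(s) of size 3, 2 block(s) of size 1 → block sizes [3, 1, 1]

Assembling the blocks gives a Jordan form
J =
  [-2,  1,  0,  0,  0]
  [ 0, -2,  1,  0,  0]
  [ 0,  0, -2,  0,  0]
  [ 0,  0,  0, -2,  0]
  [ 0,  0,  0,  0, -2]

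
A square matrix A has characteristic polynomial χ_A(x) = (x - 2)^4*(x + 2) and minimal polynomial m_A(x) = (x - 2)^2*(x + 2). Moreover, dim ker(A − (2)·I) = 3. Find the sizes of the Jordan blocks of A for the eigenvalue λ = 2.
Block sizes for λ = 2: [2, 1, 1]

Step 1 — from the characteristic polynomial, algebraic multiplicity of λ = 2 is 4. From dim ker(A − (2)·I) = 3, there are exactly 3 Jordan blocks for λ = 2.
Step 2 — from the minimal polynomial, the factor (x − 2)^2 tells us the largest block for λ = 2 has size 2.
Step 3 — with total size 4, 3 blocks, and largest block 2, the block sizes (in nonincreasing order) are [2, 1, 1].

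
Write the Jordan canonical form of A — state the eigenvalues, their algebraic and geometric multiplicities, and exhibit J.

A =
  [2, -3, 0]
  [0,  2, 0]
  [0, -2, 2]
J_2(2) ⊕ J_1(2)

The characteristic polynomial is
  det(x·I − A) = x^3 - 6*x^2 + 12*x - 8 = (x - 2)^3

Eigenvalues and multiplicities (the geometric multiplicity of λ is n − rank(A − λI), which equals the number of Jordan blocks for λ):
  λ = 2: algebraic multiplicity = 3, geometric multiplicity = 2

Determining the block sizes for each eigenvalue:
  λ = 2: 2 blocks summing to 3 forces exactly one block of size 2 and the rest size 1 → block sizes [2, 1]

Assembling the blocks gives a Jordan form
J =
  [2, 1, 0]
  [0, 2, 0]
  [0, 0, 2]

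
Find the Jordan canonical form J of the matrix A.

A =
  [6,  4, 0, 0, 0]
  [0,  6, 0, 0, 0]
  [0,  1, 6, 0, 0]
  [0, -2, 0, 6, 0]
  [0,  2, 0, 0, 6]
J_2(6) ⊕ J_1(6) ⊕ J_1(6) ⊕ J_1(6)

The characteristic polynomial is
  det(x·I − A) = x^5 - 30*x^4 + 360*x^3 - 2160*x^2 + 6480*x - 7776 = (x - 6)^5

Eigenvalues and multiplicities (the geometric multiplicity of λ is n − rank(A − λI), which equals the number of Jordan blocks for λ):
  λ = 6: algebraic multiplicity = 5, geometric multiplicity = 4

Determining the block sizes for each eigenvalue:
  λ = 6: 4 blocks summing to 5 forces exactly one block of size 2 and the rest size 1 → block sizes [2, 1, 1, 1]

Assembling the blocks gives a Jordan form
J =
  [6, 1, 0, 0, 0]
  [0, 6, 0, 0, 0]
  [0, 0, 6, 0, 0]
  [0, 0, 0, 6, 0]
  [0, 0, 0, 0, 6]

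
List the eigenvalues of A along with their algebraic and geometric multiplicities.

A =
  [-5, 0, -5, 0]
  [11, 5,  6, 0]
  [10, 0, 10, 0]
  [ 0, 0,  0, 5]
λ = 0: alg = 1, geom = 1; λ = 5: alg = 3, geom = 2

Step 1 — factor the characteristic polynomial to read off the algebraic multiplicities:
  χ_A(x) = x*(x - 5)^3

Step 2 — compute geometric multiplicities via the rank-nullity identity g(λ) = n − rank(A − λI):
  rank(A − (0)·I) = 3, so dim ker(A − (0)·I) = n − 3 = 1
  rank(A − (5)·I) = 2, so dim ker(A − (5)·I) = n − 2 = 2

Summary:
  λ = 0: algebraic multiplicity = 1, geometric multiplicity = 1
  λ = 5: algebraic multiplicity = 3, geometric multiplicity = 2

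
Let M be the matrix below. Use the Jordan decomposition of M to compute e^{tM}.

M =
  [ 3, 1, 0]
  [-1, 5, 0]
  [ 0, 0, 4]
e^{tM} =
  [-t*exp(4*t) + exp(4*t), t*exp(4*t), 0]
  [-t*exp(4*t), t*exp(4*t) + exp(4*t), 0]
  [0, 0, exp(4*t)]

Strategy: write M = P · J · P⁻¹ where J is a Jordan canonical form, so e^{tM} = P · e^{tJ} · P⁻¹, and e^{tJ} can be computed block-by-block.

M has Jordan form
J =
  [4, 1, 0]
  [0, 4, 0]
  [0, 0, 4]
(up to reordering of blocks).

Per-block formulas:
  For a 2×2 Jordan block J_2(4): exp(t · J_2(4)) = e^(4t)·(I + t·N), where N is the 2×2 nilpotent shift.
  For a 1×1 block at λ = 4: exp(t · [4]) = [e^(4t)].

After assembling e^{tJ} and conjugating by P, we get:

e^{tM} =
  [-t*exp(4*t) + exp(4*t), t*exp(4*t), 0]
  [-t*exp(4*t), t*exp(4*t) + exp(4*t), 0]
  [0, 0, exp(4*t)]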